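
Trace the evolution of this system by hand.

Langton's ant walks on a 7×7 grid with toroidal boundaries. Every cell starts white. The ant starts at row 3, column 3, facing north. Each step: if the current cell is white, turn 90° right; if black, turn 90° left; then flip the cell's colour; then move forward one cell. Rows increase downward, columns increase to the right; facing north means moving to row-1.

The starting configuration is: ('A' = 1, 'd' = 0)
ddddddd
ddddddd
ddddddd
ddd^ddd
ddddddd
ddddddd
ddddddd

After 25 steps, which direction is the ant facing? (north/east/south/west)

0) ddddddd
ddddddd
ddddddd
ddd^ddd
ddddddd
ddddddd
ddddddd
1) ddddddd
ddddddd
ddddddd
dddA>dd
ddddddd
ddddddd
ddddddd
2) ddddddd
ddddddd
ddddddd
dddAAdd
ddddvdd
ddddddd
ddddddd
3) ddddddd
ddddddd
ddddddd
dddAAdd
ddd<Add
ddddddd
ddddddd
4) ddddddd
ddddddd
ddddddd
ddd^Add
dddAAdd
ddddddd
ddddddd
5) ddddddd
ddddddd
ddddddd
dd<dAdd
dddAAdd
ddddddd
ddddddd
6) ddddddd
ddddddd
dd^dddd
ddAdAdd
dddAAdd
ddddddd
ddddddd
7) ddddddd
ddddddd
ddA>ddd
ddAdAdd
dddAAdd
ddddddd
ddddddd
8) ddddddd
ddddddd
ddAAddd
ddAvAdd
dddAAdd
ddddddd
ddddddd
9) ddddddd
ddddddd
ddAAddd
dd<AAdd
dddAAdd
ddddddd
ddddddd
10) ddddddd
ddddddd
ddAAddd
dddAAdd
ddvAAdd
ddddddd
ddddddd
11) ddddddd
ddddddd
ddAAddd
dddAAdd
d<AAAdd
ddddddd
ddddddd
12) ddddddd
ddddddd
ddAAddd
d^dAAdd
dAAAAdd
ddddddd
ddddddd
13) ddddddd
ddddddd
ddAAddd
dA>AAdd
dAAAAdd
ddddddd
ddddddd
14) ddddddd
ddddddd
ddAAddd
dAAAAdd
dAvAAdd
ddddddd
ddddddd
15) ddddddd
ddddddd
ddAAddd
dAAAAdd
dAd>Add
ddddddd
ddddddd
16) ddddddd
ddddddd
ddAAddd
dAA^Add
dAddAdd
ddddddd
ddddddd
17) ddddddd
ddddddd
ddAAddd
dA<dAdd
dAddAdd
ddddddd
ddddddd
18) ddddddd
ddddddd
ddAAddd
dAddAdd
dAvdAdd
ddddddd
ddddddd
19) ddddddd
ddddddd
ddAAddd
dAddAdd
d<AdAdd
ddddddd
ddddddd
20) ddddddd
ddddddd
ddAAddd
dAddAdd
ddAdAdd
dvddddd
ddddddd
21) ddddddd
ddddddd
ddAAddd
dAddAdd
ddAdAdd
<Addddd
ddddddd
22) ddddddd
ddddddd
ddAAddd
dAddAdd
^dAdAdd
AAddddd
ddddddd
23) ddddddd
ddddddd
ddAAddd
dAddAdd
A>AdAdd
AAddddd
ddddddd
24) ddddddd
ddddddd
ddAAddd
dAddAdd
AAAdAdd
Avddddd
ddddddd
25) ddddddd
ddddddd
ddAAddd
dAddAdd
AAAdAdd
Ad>dddd
ddddddd

east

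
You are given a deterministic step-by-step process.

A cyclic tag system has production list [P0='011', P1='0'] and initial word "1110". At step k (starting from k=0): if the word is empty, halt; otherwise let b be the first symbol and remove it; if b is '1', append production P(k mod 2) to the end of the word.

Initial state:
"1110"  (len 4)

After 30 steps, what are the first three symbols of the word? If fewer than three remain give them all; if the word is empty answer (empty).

100

t=0: "1110"  (len 4)
t=1: "110011"  (len 6)
t=2: "100110"  (len 6)
t=3: "00110011"  (len 8)
t=4: "0110011"  (len 7)
t=5: "110011"  (len 6)
t=6: "100110"  (len 6)
t=7: "00110011"  (len 8)
t=8: "0110011"  (len 7)
t=9: "110011"  (len 6)
t=10: "100110"  (len 6)
t=11: "00110011"  (len 8)
t=12: "0110011"  (len 7)
t=13: "110011"  (len 6)
t=14: "100110"  (len 6)
t=15: "00110011"  (len 8)
t=16: "0110011"  (len 7)
t=17: "110011"  (len 6)
t=18: "100110"  (len 6)
t=19: "00110011"  (len 8)
t=20: "0110011"  (len 7)
t=21: "110011"  (len 6)
t=22: "100110"  (len 6)
t=23: "00110011"  (len 8)
t=24: "0110011"  (len 7)
t=25: "110011"  (len 6)
t=26: "100110"  (len 6)
t=27: "00110011"  (len 8)
t=28: "0110011"  (len 7)
t=29: "110011"  (len 6)
t=30: "100110"  (len 6)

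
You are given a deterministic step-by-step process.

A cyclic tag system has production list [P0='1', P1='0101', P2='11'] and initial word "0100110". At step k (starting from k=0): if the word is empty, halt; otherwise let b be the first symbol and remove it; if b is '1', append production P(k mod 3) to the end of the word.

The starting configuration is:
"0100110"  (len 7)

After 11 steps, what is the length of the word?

t=0: "0100110"  (len 7)
t=1: "100110"  (len 6)
t=2: "001100101"  (len 9)
t=3: "01100101"  (len 8)
t=4: "1100101"  (len 7)
t=5: "1001010101"  (len 10)
t=6: "00101010111"  (len 11)
t=7: "0101010111"  (len 10)
t=8: "101010111"  (len 9)
t=9: "0101011111"  (len 10)
t=10: "101011111"  (len 9)
t=11: "010111110101"  (len 12)

12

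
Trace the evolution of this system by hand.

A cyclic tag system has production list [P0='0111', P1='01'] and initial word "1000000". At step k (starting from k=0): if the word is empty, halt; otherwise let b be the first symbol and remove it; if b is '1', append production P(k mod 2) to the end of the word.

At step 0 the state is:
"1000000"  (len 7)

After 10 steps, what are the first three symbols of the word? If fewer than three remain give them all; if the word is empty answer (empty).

101

gen 0: "1000000"  (len 7)
gen 1: "0000000111"  (len 10)
gen 2: "000000111"  (len 9)
gen 3: "00000111"  (len 8)
gen 4: "0000111"  (len 7)
gen 5: "000111"  (len 6)
gen 6: "00111"  (len 5)
gen 7: "0111"  (len 4)
gen 8: "111"  (len 3)
gen 9: "110111"  (len 6)
gen 10: "1011101"  (len 7)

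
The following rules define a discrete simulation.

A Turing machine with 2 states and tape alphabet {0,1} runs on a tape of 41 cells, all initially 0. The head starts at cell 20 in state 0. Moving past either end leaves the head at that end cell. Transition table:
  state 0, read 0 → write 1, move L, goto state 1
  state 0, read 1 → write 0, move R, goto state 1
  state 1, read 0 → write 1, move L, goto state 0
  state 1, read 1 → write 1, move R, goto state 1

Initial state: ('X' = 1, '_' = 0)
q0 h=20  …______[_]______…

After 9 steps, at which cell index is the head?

k=0  q0 h=20  …______[_]______…
k=1  q1 h=19  …______[_]X_____…
k=2  q0 h=18  …______[_]XX____…
k=3  q1 h=17  …______[_]XXX___…
k=4  q0 h=16  …______[_]XXXX__…
k=5  q1 h=15  …______[_]XXXXX_…
k=6  q0 h=14  …______[_]XXXXXX…
k=7  q1 h=13  …______[_]XXXXXX…
k=8  q0 h=12  …______[_]XXXXXX…
k=9  q1 h=11  …______[_]XXXXXX…

11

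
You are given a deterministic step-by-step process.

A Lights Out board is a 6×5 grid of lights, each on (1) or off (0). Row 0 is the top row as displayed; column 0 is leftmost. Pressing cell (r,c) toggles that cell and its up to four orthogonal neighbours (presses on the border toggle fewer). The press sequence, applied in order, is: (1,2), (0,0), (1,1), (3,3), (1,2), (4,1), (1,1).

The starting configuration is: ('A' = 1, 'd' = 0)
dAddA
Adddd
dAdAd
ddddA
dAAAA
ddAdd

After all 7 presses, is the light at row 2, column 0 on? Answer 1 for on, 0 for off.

0

[0] dAddA
Adddd
dAdAd
ddddA
dAAAA
ddAdd
[1] dAAdA
AAAAd
dAAAd
ddddA
dAAAA
ddAdd
[2] AdAdA
dAAAd
dAAAd
ddddA
dAAAA
ddAdd
[3] AAAdA
AddAd
ddAAd
ddddA
dAAAA
ddAdd
[4] AAAdA
AddAd
ddAdd
ddAAd
dAAdA
ddAdd
[5] AAddA
AAAdd
ddddd
ddAAd
dAAdA
ddAdd
[6] AAddA
AAAdd
ddddd
dAAAd
AdddA
dAAdd
[7] AdddA
ddddd
dAddd
dAAAd
AdddA
dAAdd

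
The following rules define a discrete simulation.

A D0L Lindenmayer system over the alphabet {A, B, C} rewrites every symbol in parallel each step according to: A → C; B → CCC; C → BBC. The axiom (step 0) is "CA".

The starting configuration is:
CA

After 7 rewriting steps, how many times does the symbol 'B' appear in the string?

1192

t=0: CA
t=1: BBCC
t=2: CCCCCCBBCBBC
t=3: BBCBBCBBCBBCBBCBBCCCCCCCBBCCCCCCCBBC
t=4: CCCCCCBBCCCCCCCBBCCCCCCCBBCCCCCCCBBCCCCCCCBBCCCCCCCBBCBBCBBCBBCBBCBBCBBCCCCCCCBBCBBCBBCBBCBBCBBCBBCCCCCCCBBC
t=5: BBCBBCBBCBBCBBCBBCCCCCCCBBCBBCBBCBBCBBCBBCBBCCCCCCCBBCBBCB…CBBCCCCCCCBBCCCCCCCBBCCCCCCCBBCBBCBBCBBCBBCBBCBBCCCCCCCBBC  (len 324)
t=6: CCCCCCBBCCCCCCCBBCCCCCCCBBCCCCCCCBBCCCCCCCBBCCCCCCCBBCBBCB…CBBCCCCCCCBBCCCCCCCBBCCCCCCCBBCBBCBBCBBCBBCBBCBBCCCCCCCBBC  (len 972)
t=7: BBCBBCBBCBBCBBCBBCCCCCCCBBCBBCBBCBBCBBCBBCBBCCCCCCCBBCBBCB…CBBCCCCCCCBBCCCCCCCBBCCCCCCCBBCBBCBBCBBCBBCBBCBBCCCCCCCBBC  (len 2916)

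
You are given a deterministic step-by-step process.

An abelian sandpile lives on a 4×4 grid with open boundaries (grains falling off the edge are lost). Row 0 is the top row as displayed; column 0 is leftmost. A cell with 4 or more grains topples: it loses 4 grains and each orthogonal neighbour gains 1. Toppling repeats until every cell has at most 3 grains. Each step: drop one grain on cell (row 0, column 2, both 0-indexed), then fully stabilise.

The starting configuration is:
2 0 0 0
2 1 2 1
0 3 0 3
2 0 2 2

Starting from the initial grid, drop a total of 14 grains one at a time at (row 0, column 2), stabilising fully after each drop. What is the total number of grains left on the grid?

31

t=0: 2 0 0 0
2 1 2 1
0 3 0 3
2 0 2 2
t=1: 2 0 1 0
2 1 2 1
0 3 0 3
2 0 2 2
t=2: 2 0 2 0
2 1 2 1
0 3 0 3
2 0 2 2
t=3: 2 0 3 0
2 1 2 1
0 3 0 3
2 0 2 2
t=4: 2 1 0 1
2 1 3 1
0 3 0 3
2 0 2 2
t=5: 2 1 1 1
2 1 3 1
0 3 0 3
2 0 2 2
t=6: 2 1 2 1
2 1 3 1
0 3 0 3
2 0 2 2
t=7: 2 1 3 1
2 1 3 1
0 3 0 3
2 0 2 2
t=8: 2 2 1 2
2 2 0 2
0 3 1 3
2 0 2 2
t=9: 2 2 2 2
2 2 0 2
0 3 1 3
2 0 2 2
t=10: 2 2 3 2
2 2 0 2
0 3 1 3
2 0 2 2
t=11: 2 3 0 3
2 2 1 2
0 3 1 3
2 0 2 2
t=12: 2 3 1 3
2 2 1 2
0 3 1 3
2 0 2 2
t=13: 2 3 2 3
2 2 1 2
0 3 1 3
2 0 2 2
t=14: 2 3 3 3
2 2 1 2
0 3 1 3
2 0 2 2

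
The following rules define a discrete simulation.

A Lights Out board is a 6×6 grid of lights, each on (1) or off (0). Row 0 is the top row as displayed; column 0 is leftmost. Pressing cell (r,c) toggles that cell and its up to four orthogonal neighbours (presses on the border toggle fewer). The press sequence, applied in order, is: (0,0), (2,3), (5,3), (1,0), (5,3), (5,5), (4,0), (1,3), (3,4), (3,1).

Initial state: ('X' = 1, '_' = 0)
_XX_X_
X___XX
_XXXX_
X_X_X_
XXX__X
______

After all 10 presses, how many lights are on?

gen 0: _XX_X_
X___XX
_XXXX_
X_X_X_
XXX__X
______
gen 1: X_X_X_
____XX
_XXXX_
X_X_X_
XXX__X
______
gen 2: X_X_X_
___XXX
_X____
X_XXX_
XXX__X
______
gen 3: X_X_X_
___XXX
_X____
X_XXX_
XXXX_X
__XXX_
gen 4: __X_X_
XX_XXX
XX____
X_XXX_
XXXX_X
__XXX_
gen 5: __X_X_
XX_XXX
XX____
X_XXX_
XXX__X
______
gen 6: __X_X_
XX_XXX
XX____
X_XXX_
XXX___
____XX
gen 7: __X_X_
XX_XXX
XX____
__XXX_
__X___
X___XX
gen 8: __XXX_
XXX__X
XX_X__
__XXX_
__X___
X___XX
gen 9: __XXX_
XXX__X
XX_XX_
__X__X
__X_X_
X___XX
gen 10: __XXX_
XXX__X
X__XX_
XX___X
_XX_X_
X___XX

19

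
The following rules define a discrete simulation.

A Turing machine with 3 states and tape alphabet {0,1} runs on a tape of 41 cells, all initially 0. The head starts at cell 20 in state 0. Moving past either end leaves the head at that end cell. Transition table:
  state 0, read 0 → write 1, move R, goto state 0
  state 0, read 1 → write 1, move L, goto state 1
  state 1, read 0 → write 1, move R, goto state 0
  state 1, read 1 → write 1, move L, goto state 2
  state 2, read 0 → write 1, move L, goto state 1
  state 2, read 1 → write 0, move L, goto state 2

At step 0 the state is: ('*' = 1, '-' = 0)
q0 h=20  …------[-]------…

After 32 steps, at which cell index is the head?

k=0  q0 h=20  …------[-]------…
k=1  q0 h=21  …-----*[-]------…
k=2  q0 h=22  …----**[-]------…
k=3  q0 h=23  …---***[-]------…
k=4  q0 h=24  …--****[-]------…
k=5  q0 h=25  …-*****[-]------…
k=6  q0 h=26  …******[-]------…
k=7  q0 h=27  …******[-]------…
k=8  q0 h=28  …******[-]------…
k=9  q0 h=29  …******[-]------…
k=10  q0 h=30  …******[-]------…
k=11  q0 h=31  …******[-]------…
k=12  q0 h=32  …******[-]------…
k=13  q0 h=33  …******[-]------…
k=14  q0 h=34  …******[-]------|
k=15  q0 h=35  …******[-]-----|
k=16  q0 h=36  …******[-]----|
k=17  q0 h=37  …******[-]---|
k=18  q0 h=38  …******[-]--|
k=19  q0 h=39  …******[-]-|
k=20  q0 h=40  …******[-]|
k=21  q0 h=40  …******[*]|
k=22  q1 h=39  …******[*]*|
k=23  q2 h=38  …******[*]**|
k=24  q2 h=37  …******[*]-**|
k=25  q2 h=36  …******[*]--**|
k=26  q2 h=35  …******[*]---**|
k=27  q2 h=34  …******[*]----**|
k=28  q2 h=33  …******[*]-----*…
k=29  q2 h=32  …******[*]------…
k=30  q2 h=31  …******[*]------…
k=31  q2 h=30  …******[*]------…
k=32  q2 h=29  …******[*]------…

29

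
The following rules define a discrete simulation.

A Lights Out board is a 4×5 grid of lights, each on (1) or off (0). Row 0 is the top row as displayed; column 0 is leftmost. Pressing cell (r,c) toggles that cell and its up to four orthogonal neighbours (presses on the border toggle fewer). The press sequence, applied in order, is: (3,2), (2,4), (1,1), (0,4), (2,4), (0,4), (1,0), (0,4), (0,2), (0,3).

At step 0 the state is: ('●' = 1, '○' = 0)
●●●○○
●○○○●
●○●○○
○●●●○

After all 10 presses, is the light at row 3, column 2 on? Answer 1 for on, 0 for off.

0

step 0: ●●●○○
●○○○●
●○●○○
○●●●○
step 1: ●●●○○
●○○○●
●○○○○
○○○○○
step 2: ●●●○○
●○○○○
●○○●●
○○○○●
step 3: ●○●○○
○●●○○
●●○●●
○○○○●
step 4: ●○●●●
○●●○●
●●○●●
○○○○●
step 5: ●○●●●
○●●○○
●●○○○
○○○○○
step 6: ●○●○○
○●●○●
●●○○○
○○○○○
step 7: ○○●○○
●○●○●
○●○○○
○○○○○
step 8: ○○●●●
●○●○○
○●○○○
○○○○○
step 9: ○●○○●
●○○○○
○●○○○
○○○○○
step 10: ○●●●○
●○○●○
○●○○○
○○○○○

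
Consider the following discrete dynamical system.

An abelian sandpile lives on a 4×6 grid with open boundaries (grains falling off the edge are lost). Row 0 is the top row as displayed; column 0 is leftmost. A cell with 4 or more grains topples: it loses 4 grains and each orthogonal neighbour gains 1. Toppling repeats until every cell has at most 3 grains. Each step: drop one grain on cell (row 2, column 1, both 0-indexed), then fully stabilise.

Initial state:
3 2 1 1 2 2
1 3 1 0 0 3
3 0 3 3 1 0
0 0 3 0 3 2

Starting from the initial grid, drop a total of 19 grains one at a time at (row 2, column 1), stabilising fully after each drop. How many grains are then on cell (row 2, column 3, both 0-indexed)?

step 0: 3 2 1 1 2 2
1 3 1 0 0 3
3 0 3 3 1 0
0 0 3 0 3 2
step 1: 3 2 1 1 2 2
1 3 1 0 0 3
3 1 3 3 1 0
0 0 3 0 3 2
step 2: 3 2 1 1 2 2
1 3 1 0 0 3
3 2 3 3 1 0
0 0 3 0 3 2
step 3: 3 2 1 1 2 2
1 3 1 0 0 3
3 3 3 3 1 0
0 0 3 0 3 2
step 4: 3 3 1 1 2 2
3 0 3 1 0 3
0 3 2 0 2 0
1 2 0 2 3 2
step 5: 3 3 1 1 2 2
3 1 3 1 0 3
1 0 3 0 2 0
1 3 0 2 3 2
step 6: 3 3 1 1 2 2
3 1 3 1 0 3
1 1 3 0 2 0
1 3 0 2 3 2
step 7: 3 3 1 1 2 2
3 1 3 1 0 3
1 2 3 0 2 0
1 3 0 2 3 2
step 8: 3 3 1 1 2 2
3 1 3 1 0 3
1 3 3 0 2 0
1 3 0 2 3 2
step 9: 3 3 2 1 2 2
3 3 0 2 0 3
2 2 1 1 2 0
2 0 2 2 3 2
step 10: 3 3 2 1 2 2
3 3 0 2 0 3
2 3 1 1 2 0
2 0 2 2 3 2
step 11: 1 1 3 1 2 2
2 2 1 2 0 3
0 2 2 1 2 0
3 1 2 2 3 2
step 12: 1 1 3 1 2 2
2 2 1 2 0 3
0 3 2 1 2 0
3 1 2 2 3 2
step 13: 1 1 3 1 2 2
2 3 1 2 0 3
1 0 3 1 2 0
3 2 2 2 3 2
step 14: 1 1 3 1 2 2
2 3 1 2 0 3
1 1 3 1 2 0
3 2 2 2 3 2
step 15: 1 1 3 1 2 2
2 3 1 2 0 3
1 2 3 1 2 0
3 2 2 2 3 2
step 16: 1 1 3 1 2 2
2 3 1 2 0 3
1 3 3 1 2 0
3 2 2 2 3 2
step 17: 1 2 3 1 2 2
3 0 3 2 0 3
2 2 0 2 2 0
3 3 3 2 3 2
step 18: 1 2 3 1 2 2
3 0 3 2 0 3
2 3 0 2 2 0
3 3 3 2 3 2
step 19: 2 2 3 1 2 2
0 2 3 2 0 3
1 2 2 2 2 0
1 2 0 3 3 2

2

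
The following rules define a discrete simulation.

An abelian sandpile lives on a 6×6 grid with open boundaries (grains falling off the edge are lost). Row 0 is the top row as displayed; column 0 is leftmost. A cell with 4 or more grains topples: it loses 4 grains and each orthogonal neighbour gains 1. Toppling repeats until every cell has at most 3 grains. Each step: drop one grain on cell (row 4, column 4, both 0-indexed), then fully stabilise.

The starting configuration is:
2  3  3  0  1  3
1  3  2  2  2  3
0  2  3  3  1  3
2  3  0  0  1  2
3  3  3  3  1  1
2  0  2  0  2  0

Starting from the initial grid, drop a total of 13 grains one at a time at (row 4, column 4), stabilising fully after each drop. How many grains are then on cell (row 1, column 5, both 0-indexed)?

1

[0] 2  3  3  0  1  3
1  3  2  2  2  3
0  2  3  3  1  3
2  3  0  0  1  2
3  3  3  3  1  1
2  0  2  0  2  0
[1] 2  3  3  0  1  3
1  3  2  2  2  3
0  2  3  3  1  3
2  3  0  0  1  2
3  3  3  3  2  1
2  0  2  0  2  0
[2] 2  3  3  0  1  3
1  3  2  2  2  3
0  2  3  3  1  3
2  3  0  0  1  2
3  3  3  3  3  1
2  0  2  0  2  0
[3] 2  3  3  0  1  3
1  3  2  2  2  3
1  3  3  3  1  3
0  1  2  1  2  2
1  2  1  1  1  2
3  1  3  1  3  0
[4] 2  3  3  0  1  3
1  3  2  2  2  3
1  3  3  3  1  3
0  1  2  1  2  2
1  2  1  1  2  2
3  1  3  1  3  0
[5] 2  3  3  0  1  3
1  3  2  2  2  3
1  3  3  3  1  3
0  1  2  1  2  2
1  2  1  1  3  2
3  1  3  1  3  0
[6] 2  3  3  0  1  3
1  3  2  2  2  3
1  3  3  3  1  3
0  1  2  1  3  2
1  2  1  2  1  3
3  1  3  2  0  1
[7] 2  3  3  0  1  3
1  3  2  2  2  3
1  3  3  3  1  3
0  1  2  1  3  2
1  2  1  2  2  3
3  1  3  2  0  1
[8] 2  3  3  0  1  3
1  3  2  2  2  3
1  3  3  3  1  3
0  1  2  1  3  2
1  2  1  2  3  3
3  1  3  2  0  1
[9] 2  3  3  0  2  0
1  3  2  2  3  1
1  3  3  3  3  1
0  1  2  2  1  1
1  2  1  3  2  1
3  1  3  2  1  2
[10] 2  3  3  0  2  0
1  3  2  2  3  1
1  3  3  3  3  1
0  1  2  2  1  1
1  2  1  3  3  1
3  1  3  2  1  2
[11] 2  3  3  0  2  0
1  3  2  2  3  1
1  3  3  3  3  1
0  1  2  3  2  1
1  2  2  0  1  2
3  1  3  3  2  2
[12] 2  3  3  0  2  0
1  3  2  2  3  1
1  3  3  3  3  1
0  1  2  3  2  1
1  2  2  0  2  2
3  1  3  3  2  2
[13] 2  3  3  0  2  0
1  3  2  2  3  1
1  3  3  3  3  1
0  1  2  3  2  1
1  2  2  0  3  2
3  1  3  3  2  2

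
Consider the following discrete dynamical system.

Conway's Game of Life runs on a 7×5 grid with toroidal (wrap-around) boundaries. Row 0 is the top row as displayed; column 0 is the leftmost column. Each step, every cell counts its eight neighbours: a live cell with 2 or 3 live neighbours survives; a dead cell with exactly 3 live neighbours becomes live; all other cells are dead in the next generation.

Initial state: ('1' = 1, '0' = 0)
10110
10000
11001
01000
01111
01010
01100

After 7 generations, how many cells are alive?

11

k=0  10110
10000
11001
01000
01111
01010
01100
k=1  10111
00110
01001
00000
01011
00001
10001
k=2  10100
00000
00110
00111
10011
00000
01000
k=3  01000
01110
00101
11000
10100
10001
01000
k=4  11000
11010
00001
10111
00000
10001
01000
k=5  00001
01100
00000
10011
01000
10000
01001
k=6  01110
00000
11111
10001
01000
11000
00001
k=7  00110
00000
01110
00000
01001
11000
00011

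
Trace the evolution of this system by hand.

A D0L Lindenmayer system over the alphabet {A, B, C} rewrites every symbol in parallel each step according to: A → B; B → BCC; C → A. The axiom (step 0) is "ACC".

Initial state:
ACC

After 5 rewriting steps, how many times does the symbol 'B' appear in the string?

11

t=0: ACC
t=1: BAA
t=2: BCCBB
t=3: BCCAABCCBCC
t=4: BCCAABBBCCAABCCAA
t=5: BCCAABBBCCBCCBCCAABBBCCAABB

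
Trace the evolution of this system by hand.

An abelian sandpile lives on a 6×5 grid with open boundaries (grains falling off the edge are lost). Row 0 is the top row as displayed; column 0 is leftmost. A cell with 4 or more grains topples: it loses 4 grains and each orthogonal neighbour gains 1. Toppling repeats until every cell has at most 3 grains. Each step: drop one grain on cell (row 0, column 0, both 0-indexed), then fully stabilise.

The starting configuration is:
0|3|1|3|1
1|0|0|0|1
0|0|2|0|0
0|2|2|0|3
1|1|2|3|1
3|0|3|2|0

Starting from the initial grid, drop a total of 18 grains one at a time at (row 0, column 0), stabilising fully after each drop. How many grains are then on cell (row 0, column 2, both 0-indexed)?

3

k=0  0|3|1|3|1
1|0|0|0|1
0|0|2|0|0
0|2|2|0|3
1|1|2|3|1
3|0|3|2|0
k=1  1|3|1|3|1
1|0|0|0|1
0|0|2|0|0
0|2|2|0|3
1|1|2|3|1
3|0|3|2|0
k=2  2|3|1|3|1
1|0|0|0|1
0|0|2|0|0
0|2|2|0|3
1|1|2|3|1
3|0|3|2|0
k=3  3|3|1|3|1
1|0|0|0|1
0|0|2|0|0
0|2|2|0|3
1|1|2|3|1
3|0|3|2|0
k=4  1|0|2|3|1
2|1|0|0|1
0|0|2|0|0
0|2|2|0|3
1|1|2|3|1
3|0|3|2|0
k=5  2|0|2|3|1
2|1|0|0|1
0|0|2|0|0
0|2|2|0|3
1|1|2|3|1
3|0|3|2|0
k=6  3|0|2|3|1
2|1|0|0|1
0|0|2|0|0
0|2|2|0|3
1|1|2|3|1
3|0|3|2|0
k=7  0|1|2|3|1
3|1|0|0|1
0|0|2|0|0
0|2|2|0|3
1|1|2|3|1
3|0|3|2|0
k=8  1|1|2|3|1
3|1|0|0|1
0|0|2|0|0
0|2|2|0|3
1|1|2|3|1
3|0|3|2|0
k=9  2|1|2|3|1
3|1|0|0|1
0|0|2|0|0
0|2|2|0|3
1|1|2|3|1
3|0|3|2|0
k=10  3|1|2|3|1
3|1|0|0|1
0|0|2|0|0
0|2|2|0|3
1|1|2|3|1
3|0|3|2|0
k=11  1|2|2|3|1
0|2|0|0|1
1|0|2|0|0
0|2|2|0|3
1|1|2|3|1
3|0|3|2|0
k=12  2|2|2|3|1
0|2|0|0|1
1|0|2|0|0
0|2|2|0|3
1|1|2|3|1
3|0|3|2|0
k=13  3|2|2|3|1
0|2|0|0|1
1|0|2|0|0
0|2|2|0|3
1|1|2|3|1
3|0|3|2|0
k=14  0|3|2|3|1
1|2|0|0|1
1|0|2|0|0
0|2|2|0|3
1|1|2|3|1
3|0|3|2|0
k=15  1|3|2|3|1
1|2|0|0|1
1|0|2|0|0
0|2|2|0|3
1|1|2|3|1
3|0|3|2|0
k=16  2|3|2|3|1
1|2|0|0|1
1|0|2|0|0
0|2|2|0|3
1|1|2|3|1
3|0|3|2|0
k=17  3|3|2|3|1
1|2|0|0|1
1|0|2|0|0
0|2|2|0|3
1|1|2|3|1
3|0|3|2|0
k=18  1|0|3|3|1
2|3|0|0|1
1|0|2|0|0
0|2|2|0|3
1|1|2|3|1
3|0|3|2|0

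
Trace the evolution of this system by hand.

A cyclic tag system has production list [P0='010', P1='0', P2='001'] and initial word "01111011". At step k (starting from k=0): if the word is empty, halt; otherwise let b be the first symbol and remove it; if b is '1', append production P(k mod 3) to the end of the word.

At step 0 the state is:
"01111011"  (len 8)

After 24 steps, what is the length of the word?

4

k=0  "01111011"  (len 8)
k=1  "1111011"  (len 7)
k=2  "1110110"  (len 7)
k=3  "110110001"  (len 9)
k=4  "10110001010"  (len 11)
k=5  "01100010100"  (len 11)
k=6  "1100010100"  (len 10)
k=7  "100010100010"  (len 12)
k=8  "000101000100"  (len 12)
k=9  "00101000100"  (len 11)
k=10  "0101000100"  (len 10)
k=11  "101000100"  (len 9)
k=12  "01000100001"  (len 11)
k=13  "1000100001"  (len 10)
k=14  "0001000010"  (len 10)
k=15  "001000010"  (len 9)
k=16  "01000010"  (len 8)
k=17  "1000010"  (len 7)
k=18  "000010001"  (len 9)
k=19  "00010001"  (len 8)
k=20  "0010001"  (len 7)
k=21  "010001"  (len 6)
k=22  "10001"  (len 5)
k=23  "00010"  (len 5)
k=24  "0010"  (len 4)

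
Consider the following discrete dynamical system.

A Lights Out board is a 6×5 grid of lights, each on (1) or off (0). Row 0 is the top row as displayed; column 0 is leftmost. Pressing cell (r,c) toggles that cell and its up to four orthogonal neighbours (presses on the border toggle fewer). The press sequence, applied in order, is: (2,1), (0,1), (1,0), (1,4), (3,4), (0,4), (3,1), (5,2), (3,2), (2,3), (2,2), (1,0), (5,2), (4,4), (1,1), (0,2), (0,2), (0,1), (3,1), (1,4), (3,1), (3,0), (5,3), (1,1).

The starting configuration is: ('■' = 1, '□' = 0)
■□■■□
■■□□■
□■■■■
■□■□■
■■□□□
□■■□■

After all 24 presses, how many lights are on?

gen 0: ■□■■□
■■□□■
□■■■■
■□■□■
■■□□□
□■■□■
gen 1: ■□■■□
■□□□■
■□□■■
■■■□■
■■□□□
□■■□■
gen 2: □■□■□
■■□□■
■□□■■
■■■□■
■■□□□
□■■□■
gen 3: ■■□■□
□□□□■
□□□■■
■■■□■
■■□□□
□■■□■
gen 4: ■■□■■
□□□■□
□□□■□
■■■□■
■■□□□
□■■□■
gen 5: ■■□■■
□□□■□
□□□■■
■■■■□
■■□□■
□■■□■
gen 6: ■■□□□
□□□■■
□□□■■
■■■■□
■■□□■
□■■□■
gen 7: ■■□□□
□□□■■
□■□■■
□□□■□
■□□□■
□■■□■
gen 8: ■■□□□
□□□■■
□■□■■
□□□■□
■□■□■
□□□■■
gen 9: ■■□□□
□□□■■
□■■■■
□■■□□
■□□□■
□□□■■
gen 10: ■■□□□
□□□□■
□■□□□
□■■■□
■□□□■
□□□■■
gen 11: ■■□□□
□□■□■
□□■■□
□■□■□
■□□□■
□□□■■
gen 12: □■□□□
■■■□■
■□■■□
□■□■□
■□□□■
□□□■■
gen 13: □■□□□
■■■□■
■□■■□
□■□■□
■□■□■
□■■□■
gen 14: □■□□□
■■■□■
■□■■□
□■□■■
■□■■□
□■■□□
gen 15: □□□□□
□□□□■
■■■■□
□■□■■
■□■■□
□■■□□
gen 16: □■■■□
□□■□■
■■■■□
□■□■■
■□■■□
□■■□□
gen 17: □□□□□
□□□□■
■■■■□
□■□■■
■□■■□
□■■□□
gen 18: ■■■□□
□■□□■
■■■■□
□■□■■
■□■■□
□■■□□
gen 19: ■■■□□
□■□□■
■□■■□
■□■■■
■■■■□
□■■□□
gen 20: ■■■□■
□■□■□
■□■■■
■□■■■
■■■■□
□■■□□
gen 21: ■■■□■
□■□■□
■■■■■
□■□■■
■□■■□
□■■□□
gen 22: ■■■□■
□■□■□
□■■■■
■□□■■
□□■■□
□■■□□
gen 23: ■■■□■
□■□■□
□■■■■
■□□■■
□□■□□
□■□■■
gen 24: ■□■□■
■□■■□
□□■■■
■□□■■
□□■□□
□■□■■

16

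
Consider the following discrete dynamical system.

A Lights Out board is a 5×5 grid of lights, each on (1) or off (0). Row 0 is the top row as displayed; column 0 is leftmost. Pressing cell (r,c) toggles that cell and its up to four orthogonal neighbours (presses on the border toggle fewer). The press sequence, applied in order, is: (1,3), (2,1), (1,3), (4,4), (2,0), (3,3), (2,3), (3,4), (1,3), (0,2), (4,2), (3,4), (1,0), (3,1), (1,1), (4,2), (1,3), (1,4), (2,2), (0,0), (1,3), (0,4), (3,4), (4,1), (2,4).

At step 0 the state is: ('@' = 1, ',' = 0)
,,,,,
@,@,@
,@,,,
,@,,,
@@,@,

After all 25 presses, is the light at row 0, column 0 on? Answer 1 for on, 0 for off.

0

step 0: ,,,,,
@,@,@
,@,,,
,@,,,
@@,@,
step 1: ,,,@,
@,,@,
,@,@,
,@,,,
@@,@,
step 2: ,,,@,
@@,@,
@,@@,
,,,,,
@@,@,
step 3: ,,,,,
@@@,@
@,@,,
,,,,,
@@,@,
step 4: ,,,,,
@@@,@
@,@,,
,,,,@
@@,,@
step 5: ,,,,,
,@@,@
,@@,,
@,,,@
@@,,@
step 6: ,,,,,
,@@,@
,@@@,
@,@@,
@@,@@
step 7: ,,,,,
,@@@@
,@,,@
@,@,,
@@,@@
step 8: ,,,,,
,@@@@
,@,,,
@,@@@
@@,@,
step 9: ,,,@,
,@,,,
,@,@,
@,@@@
@@,@,
step 10: ,@@,,
,@@,,
,@,@,
@,@@@
@@,@,
step 11: ,@@,,
,@@,,
,@,@,
@,,@@
@,@,,
step 12: ,@@,,
,@@,,
,@,@@
@,,,,
@,@,@
step 13: @@@,,
@,@,,
@@,@@
@,,,,
@,@,@
step 14: @@@,,
@,@,,
@,,@@
,@@,,
@@@,@
step 15: @,@,,
,@,,,
@@,@@
,@@,,
@@@,@
step 16: @,@,,
,@,,,
@@,@@
,@,,,
@,,@@
step 17: @,@@,
,@@@@
@@,,@
,@,,,
@,,@@
step 18: @,@@@
,@@,,
@@,,,
,@,,,
@,,@@
step 19: @,@@@
,@,,,
@,@@,
,@@,,
@,,@@
step 20: ,@@@@
@@,,,
@,@@,
,@@,,
@,,@@
step 21: ,@@,@
@@@@@
@,@,,
,@@,,
@,,@@
step 22: ,@@@,
@@@@,
@,@,,
,@@,,
@,,@@
step 23: ,@@@,
@@@@,
@,@,@
,@@@@
@,,@,
step 24: ,@@@,
@@@@,
@,@,@
,,@@@
,@@@,
step 25: ,@@@,
@@@@@
@,@@,
,,@@,
,@@@,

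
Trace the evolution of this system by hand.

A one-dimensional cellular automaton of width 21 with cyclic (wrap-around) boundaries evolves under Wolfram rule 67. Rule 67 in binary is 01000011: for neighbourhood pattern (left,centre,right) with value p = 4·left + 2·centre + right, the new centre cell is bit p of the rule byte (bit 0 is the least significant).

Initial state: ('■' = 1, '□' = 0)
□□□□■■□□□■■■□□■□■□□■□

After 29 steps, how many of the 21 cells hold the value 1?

7

[0] □□□□■■□□□■■■□□■□■□□■□
[1] ■■■■□■□■■□□■□■□□□□■□□
[2] □□□■□□□□■□■□□□□■■■□□■
[3] □■■□□■■■□□□□■■■□□■□■□
[4] ■□■□■□□■□■■■□□■□■□□□□
[5] □□□□□□■□□□□■□■□□□□■■■
[6] □■■■■■□□■■■□□□□■■■□□■
[7] □□□□□■□■□□■□■■■□□■□■□
[8] ■■■■■□□□□■□□□□■□■□□□□
[9] □□□□■□■■■□□■■■□□□□■■■
[10] □■■■□□□□■□■□□■□■■■□□■
[11] □□□■□■■■□□□□■□□□□■□■□
[12] ■■■□□□□■□■■■□□■■■□□□□
[13] □□■□■■■□□□□■□■□□■□■■■
[14] □■□□□□■□■■■□□□□■□□□□■
[15] □□□■■■□□□□■□■■■□□■■■□
[16] ■■■□□■□■■■□□□□■□■□□■□
[17] □□■□■□□□□■□■■■□□□□■□□
[18] ■■□□□□■■■□□□□■□■■■□□■
[19] □■□■■■□□■□■■■□□□□■□■□
[20] ■□□□□■□■□□□□■□■■■□□□□
[21] □□■■■□□□□■■■□□□□■□■■■
[22] □■□□■□■■■□□■□■■■□□□□■
[23] □□□■□□□□■□■□□□□■□■■■□
[24] ■■■□□■■■□□□□■■■□□□□■□
[25] □□■□■□□■□■■■□□■□■■■□□
[26] ■■□□□□■□□□□■□■□□□□■□■
[27] □■□■■■□□■■■□□□□■■■□□□
[28] ■□□□□■□■□□■□■■■□□■□■■
[29] ■□■■■□□□□■□□□□■□■□□□□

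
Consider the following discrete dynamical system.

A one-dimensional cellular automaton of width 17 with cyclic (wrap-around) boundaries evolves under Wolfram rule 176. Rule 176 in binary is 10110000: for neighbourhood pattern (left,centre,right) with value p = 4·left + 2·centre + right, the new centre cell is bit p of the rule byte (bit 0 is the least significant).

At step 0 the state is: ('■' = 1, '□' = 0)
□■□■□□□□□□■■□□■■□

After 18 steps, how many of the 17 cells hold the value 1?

step 0: □■□■□□□□□□■■□□■■□
step 1: □□■□■□□□□□□□■□□□■
step 2: ■□□■□■□□□□□□□■□□□
step 3: □■□□■□■□□□□□□□■□□
step 4: □□■□□■□■□□□□□□□■□
step 5: □□□■□□■□■□□□□□□□■
step 6: ■□□□■□□■□■□□□□□□□
step 7: □■□□□■□□■□■□□□□□□
step 8: □□■□□□■□□■□■□□□□□
step 9: □□□■□□□■□□■□■□□□□
step 10: □□□□■□□□■□□■□■□□□
step 11: □□□□□■□□□■□□■□■□□
step 12: □□□□□□■□□□■□□■□■□
step 13: □□□□□□□■□□□■□□■□■
step 14: ■□□□□□□□■□□□■□□■□
step 15: □■□□□□□□□■□□□■□□■
step 16: ■□■□□□□□□□■□□□■□□
step 17: □■□■□□□□□□□■□□□■□
step 18: □□■□■□□□□□□□■□□□■

4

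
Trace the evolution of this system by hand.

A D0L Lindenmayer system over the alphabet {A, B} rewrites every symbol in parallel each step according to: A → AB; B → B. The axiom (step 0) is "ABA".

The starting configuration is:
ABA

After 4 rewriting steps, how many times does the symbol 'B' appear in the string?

9

step 0: ABA
step 1: ABBAB
step 2: ABBBABB
step 3: ABBBBABBB
step 4: ABBBBBABBBB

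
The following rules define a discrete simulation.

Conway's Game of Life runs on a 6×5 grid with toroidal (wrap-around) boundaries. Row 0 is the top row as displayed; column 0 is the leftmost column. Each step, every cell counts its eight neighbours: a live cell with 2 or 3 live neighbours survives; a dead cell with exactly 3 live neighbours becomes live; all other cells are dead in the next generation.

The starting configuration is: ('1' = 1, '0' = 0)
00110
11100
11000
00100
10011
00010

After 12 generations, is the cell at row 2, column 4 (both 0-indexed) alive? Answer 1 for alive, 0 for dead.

1

gen 0: 00110
11100
11000
00100
10011
00010
gen 1: 00011
10011
10000
00110
00111
00000
gen 2: 10010
10010
11100
01100
00101
00100
gen 3: 01110
10010
10011
00000
00100
01101
gen 4: 00000
10000
10010
00011
01110
10000
gen 5: 00000
00001
10010
11000
11110
01100
gen 6: 00000
00001
11000
00010
00011
10010
gen 7: 00001
10000
10001
10110
00110
00010
gen 8: 00001
10000
10010
10100
01000
00111
gen 9: 10001
10000
10000
10101
11001
10111
gen 10: 00000
11000
10000
00010
00000
00100
gen 11: 01000
11000
11001
00000
00000
00000
gen 12: 11000
00101
01001
10000
00000
00000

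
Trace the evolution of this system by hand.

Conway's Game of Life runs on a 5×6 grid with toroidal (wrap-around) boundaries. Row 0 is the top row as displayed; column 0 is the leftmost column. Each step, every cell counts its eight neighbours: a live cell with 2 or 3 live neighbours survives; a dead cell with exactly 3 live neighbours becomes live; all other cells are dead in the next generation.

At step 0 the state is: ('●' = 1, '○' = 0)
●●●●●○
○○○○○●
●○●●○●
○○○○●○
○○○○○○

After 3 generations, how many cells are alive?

0) ●●●●●○
○○○○○●
●○●●○●
○○○○●○
○○○○○○
1) ●●●●●●
○○○○○○
●○○●○●
○○○●●●
○●●○●●
2) ○○○○○○
○○○○○○
●○○●○●
○●○○○○
○○○○○○
3) ○○○○○○
○○○○○○
●○○○○○
●○○○○○
○○○○○○

2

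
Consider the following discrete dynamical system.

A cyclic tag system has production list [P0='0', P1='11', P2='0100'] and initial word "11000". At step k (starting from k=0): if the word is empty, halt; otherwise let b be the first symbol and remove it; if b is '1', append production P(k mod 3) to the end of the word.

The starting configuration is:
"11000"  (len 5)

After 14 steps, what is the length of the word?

3

[0] "11000"  (len 5)
[1] "10000"  (len 5)
[2] "000011"  (len 6)
[3] "00011"  (len 5)
[4] "0011"  (len 4)
[5] "011"  (len 3)
[6] "11"  (len 2)
[7] "10"  (len 2)
[8] "011"  (len 3)
[9] "11"  (len 2)
[10] "10"  (len 2)
[11] "011"  (len 3)
[12] "11"  (len 2)
[13] "10"  (len 2)
[14] "011"  (len 3)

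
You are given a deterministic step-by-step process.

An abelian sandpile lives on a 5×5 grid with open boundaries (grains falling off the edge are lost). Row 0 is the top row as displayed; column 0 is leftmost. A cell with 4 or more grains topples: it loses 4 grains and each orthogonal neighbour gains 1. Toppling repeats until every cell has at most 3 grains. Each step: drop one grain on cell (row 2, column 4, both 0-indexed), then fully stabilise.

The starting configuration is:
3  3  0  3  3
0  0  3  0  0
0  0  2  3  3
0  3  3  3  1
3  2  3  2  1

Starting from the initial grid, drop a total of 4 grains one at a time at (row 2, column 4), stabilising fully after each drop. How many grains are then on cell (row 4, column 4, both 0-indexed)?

step 0: 3  3  0  3  3
0  0  3  0  0
0  0  2  3  3
0  3  3  3  1
3  2  3  2  1
step 1: 3  3  1  3  3
0  1  0  2  1
0  2  1  2  1
2  1  3  2  3
0  1  2  0  2
step 2: 3  3  1  3  3
0  1  0  2  1
0  2  1  2  2
2  1  3  2  3
0  1  2  0  2
step 3: 3  3  1  3  3
0  1  0  2  1
0  2  1  2  3
2  1  3  2  3
0  1  2  0  2
step 4: 3  3  1  3  3
0  1  0  2  2
0  2  1  3  1
2  1  3  3  0
0  1  2  0  3

3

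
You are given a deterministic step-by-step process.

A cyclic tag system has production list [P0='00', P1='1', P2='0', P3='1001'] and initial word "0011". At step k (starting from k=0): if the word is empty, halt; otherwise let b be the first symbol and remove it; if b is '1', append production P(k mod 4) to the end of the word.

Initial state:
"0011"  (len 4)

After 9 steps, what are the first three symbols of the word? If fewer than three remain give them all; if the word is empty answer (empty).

100

0) "0011"  (len 4)
1) "011"  (len 3)
2) "11"  (len 2)
3) "10"  (len 2)
4) "01001"  (len 5)
5) "1001"  (len 4)
6) "0011"  (len 4)
7) "011"  (len 3)
8) "11"  (len 2)
9) "100"  (len 3)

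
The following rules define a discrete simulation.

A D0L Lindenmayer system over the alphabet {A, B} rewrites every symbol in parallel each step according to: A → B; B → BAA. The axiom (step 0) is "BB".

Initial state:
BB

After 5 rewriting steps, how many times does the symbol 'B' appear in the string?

42

step 0: BB
step 1: BAABAA
step 2: BAABBBAABB
step 3: BAABBBAABAABAABBBAABAA
step 4: BAABBBAABAABAABBBAABBBAABBBAABAABAABBBAABB
step 5: BAABBBAABAABAABBBAABBBAABBBAABAABAABBBAABAABAABBBAABAABAABBBAABBBAABBBAABAABAABBBAABAA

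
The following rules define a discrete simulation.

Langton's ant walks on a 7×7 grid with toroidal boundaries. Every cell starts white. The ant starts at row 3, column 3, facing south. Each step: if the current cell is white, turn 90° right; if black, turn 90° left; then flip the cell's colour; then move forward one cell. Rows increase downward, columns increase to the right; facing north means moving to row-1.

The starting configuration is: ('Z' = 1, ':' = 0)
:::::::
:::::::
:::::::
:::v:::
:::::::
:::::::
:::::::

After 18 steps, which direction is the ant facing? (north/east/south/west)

north

[0] :::::::
:::::::
:::::::
:::v:::
:::::::
:::::::
:::::::
[1] :::::::
:::::::
:::::::
::<Z:::
:::::::
:::::::
:::::::
[2] :::::::
:::::::
::^::::
::ZZ:::
:::::::
:::::::
:::::::
[3] :::::::
:::::::
::Z>:::
::ZZ:::
:::::::
:::::::
:::::::
[4] :::::::
:::::::
::ZZ:::
::Zv:::
:::::::
:::::::
:::::::
[5] :::::::
:::::::
::ZZ:::
::Z:>::
:::::::
:::::::
:::::::
[6] :::::::
:::::::
::ZZ:::
::Z:Z::
::::v::
:::::::
:::::::
[7] :::::::
:::::::
::ZZ:::
::Z:Z::
:::<Z::
:::::::
:::::::
[8] :::::::
:::::::
::ZZ:::
::Z^Z::
:::ZZ::
:::::::
:::::::
[9] :::::::
:::::::
::ZZ:::
::ZZ>::
:::ZZ::
:::::::
:::::::
[10] :::::::
:::::::
::ZZ^::
::ZZ:::
:::ZZ::
:::::::
:::::::
[11] :::::::
:::::::
::ZZZ>:
::ZZ:::
:::ZZ::
:::::::
:::::::
[12] :::::::
:::::::
::ZZZZ:
::ZZ:v:
:::ZZ::
:::::::
:::::::
[13] :::::::
:::::::
::ZZZZ:
::ZZ<Z:
:::ZZ::
:::::::
:::::::
[14] :::::::
:::::::
::ZZ^Z:
::ZZZZ:
:::ZZ::
:::::::
:::::::
[15] :::::::
:::::::
::Z<:Z:
::ZZZZ:
:::ZZ::
:::::::
:::::::
[16] :::::::
:::::::
::Z::Z:
::ZvZZ:
:::ZZ::
:::::::
:::::::
[17] :::::::
:::::::
::Z::Z:
::Z:>Z:
:::ZZ::
:::::::
:::::::
[18] :::::::
:::::::
::Z:^Z:
::Z::Z:
:::ZZ::
:::::::
:::::::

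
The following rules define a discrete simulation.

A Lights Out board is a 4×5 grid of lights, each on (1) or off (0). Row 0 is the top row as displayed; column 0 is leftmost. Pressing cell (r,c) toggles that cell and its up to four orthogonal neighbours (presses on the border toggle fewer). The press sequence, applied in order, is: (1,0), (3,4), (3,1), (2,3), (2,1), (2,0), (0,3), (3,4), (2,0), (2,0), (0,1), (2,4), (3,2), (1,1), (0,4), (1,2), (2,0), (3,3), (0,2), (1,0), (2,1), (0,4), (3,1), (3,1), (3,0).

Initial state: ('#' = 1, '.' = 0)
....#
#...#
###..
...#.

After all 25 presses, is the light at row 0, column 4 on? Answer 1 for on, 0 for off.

0

step 0: ....#
#...#
###..
...#.
step 1: #...#
.#..#
.##..
...#.
step 2: #...#
.#..#
.##.#
....#
step 3: #...#
.#..#
..#.#
###.#
step 4: #...#
.#.##
...#.
#####
step 5: #...#
...##
####.
#.###
step 6: #...#
#..##
..##.
..###
step 7: #.##.
#...#
..##.
..###
step 8: #.##.
#...#
..###
..#..
step 9: #.##.
....#
#####
#.#..
step 10: #.##.
#...#
..###
..#..
step 11: .#.#.
##..#
..###
..#..
step 12: .#.#.
##...
..#..
..#.#
step 13: .#.#.
##...
.....
.#.##
step 14: ...#.
..#..
.#...
.#.##
step 15: ....#
..#.#
.#...
.#.##
step 16: ..#.#
.#.##
.##..
.#.##
step 17: ..#.#
##.##
#.#..
##.##
step 18: ..#.#
##.##
#.##.
###..
step 19: .#.##
#####
#.##.
###..
step 20: ##.##
..###
..##.
###..
step 21: ##.##
.####
##.#.
#.#..
step 22: ##...
.###.
##.#.
#.#..
step 23: ##...
.###.
#..#.
.#...
step 24: ##...
.###.
##.#.
#.#..
step 25: ##...
.###.
.#.#.
.##..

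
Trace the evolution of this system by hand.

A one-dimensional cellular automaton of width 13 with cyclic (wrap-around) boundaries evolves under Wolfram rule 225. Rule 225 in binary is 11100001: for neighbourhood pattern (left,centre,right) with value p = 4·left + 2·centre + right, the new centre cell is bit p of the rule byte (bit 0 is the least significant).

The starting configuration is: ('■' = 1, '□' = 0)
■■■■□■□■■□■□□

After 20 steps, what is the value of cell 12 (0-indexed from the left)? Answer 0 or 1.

0

0) ■■■■□■□■■□■□□
1) □■■■■□■□■■□□□
2) □□■■■■□■□■□■■
3) □□□■■■■□■□■□■
4) □■□□■■■■□■□■□
5) □□□□□■■■■□■□□
6) ■■■■□□■■■■□□■
7) ■■■■□□□■■■□□□
8) □■■■□■□□■■□■□
9) □□■■■□□□□■■□□
10) ■□□■■□■■□□■□■
11) ■□□□■■□■□□□■□
12) □□■□□■■□□■□□■
13) □□□□□□■□□□□□□
14) ■■■■■□□□■■■■■
15) ■■■■■□■□□■■■■
16) ■■■■■■□□□□■■■
17) ■■■■■■□■■□□■■
18) ■■■■■■■□■□□□■
19) ■■■■■■■■□□■□□
20) □■■■■■■■□□□□□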